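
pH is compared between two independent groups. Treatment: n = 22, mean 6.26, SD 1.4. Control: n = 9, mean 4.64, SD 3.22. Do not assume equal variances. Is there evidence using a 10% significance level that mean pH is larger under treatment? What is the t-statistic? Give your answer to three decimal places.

1.454

Let group 1 = treatment, group 2 = control. H0: μ_1 = μ_2; H1: μ_1 > μ_2 (Welch's two-sample t-test, right-tailed).
t = (x̄_1 − x̄_2)/√(s_1²/n_1 + s_2²/n_2) = (6.26 − 4.64)/√(1.4²/22 + 3.22²/9) = 1.454
Welch–Satterthwaite df ≈ 9.26
p-value = P(T ≥ 1.454) ≈ 0.0895
Since p ≈ 0.0895 < α = 0.1, reject H0; the data support H1.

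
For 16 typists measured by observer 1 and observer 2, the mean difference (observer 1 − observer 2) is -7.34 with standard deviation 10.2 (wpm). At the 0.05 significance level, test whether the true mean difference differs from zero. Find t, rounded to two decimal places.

-2.88

H0: μ_d = 0; H1: μ_d ≠ 0 (paired t-test on the differences, two-sided).
t = d̄/(s_d/√n) = -7.34/(10.2/√16) = -2.88
df = n − 1 = 15
Two-sided p-value ≈ 0.0115
Since p ≈ 0.0115 < α = 0.05, reject H0; the data support H1.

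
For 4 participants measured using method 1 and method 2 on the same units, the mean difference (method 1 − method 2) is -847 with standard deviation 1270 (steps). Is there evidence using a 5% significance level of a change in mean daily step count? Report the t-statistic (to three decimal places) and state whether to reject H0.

t = -1.334; fail to reject H0

H0: μ_d = 0; H1: μ_d ≠ 0 (paired t-test on the differences, two-sided).
t = d̄/(s_d/√n) = -847/(1270/√4) = -1.334
df = n − 1 = 3
Two-sided p-value ≈ 0.2745
Since p ≈ 0.2745 > α = 0.05, fail to reject H0; the data do not provide sufficient evidence against H0.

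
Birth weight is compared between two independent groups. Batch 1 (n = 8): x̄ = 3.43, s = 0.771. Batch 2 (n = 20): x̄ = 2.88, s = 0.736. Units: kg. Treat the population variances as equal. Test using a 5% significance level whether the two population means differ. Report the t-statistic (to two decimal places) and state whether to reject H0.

Let group 1 = batch 1, group 2 = batch 2. H0: μ_1 = μ_2; H1: μ_1 ≠ μ_2 (two-sample pooled-variance t-test, two-sided).
s_p² = [(8−1)·0.771² + (20−1)·0.736²]/(8+20−2) = 0.555897
t = (3.43 − 2.88)/√[0.555897·(1/8 + 1/20)] = 1.76
df = n₁ + n₂ − 2 = 26
Two-sided p-value ≈ 0.090
Since p ≈ 0.090 > α = 0.05, fail to reject H0; the evidence is not statistically significant.

t = 1.76; fail to reject H0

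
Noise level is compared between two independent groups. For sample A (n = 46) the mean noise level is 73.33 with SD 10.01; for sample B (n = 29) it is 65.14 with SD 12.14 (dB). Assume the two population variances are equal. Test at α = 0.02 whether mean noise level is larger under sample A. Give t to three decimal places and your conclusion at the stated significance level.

t = 3.176; reject H0

Let group 1 = sample A, group 2 = sample B. H0: μ_1 = μ_2; H1: μ_1 > μ_2 (two-sample pooled-variance t-test, right-tailed).
s_p² = [(46−1)·10.01² + (29−1)·12.14²]/(46+29−2) = 118.296
t = (73.33 − 65.14)/√[118.296·(1/46 + 1/29)] = 3.176
df = n₁ + n₂ − 2 = 73
p-value = P(T ≥ 3.176) ≈ 0.001
Since p ≈ 0.001 < α = 0.02, reject H0; the data support H1.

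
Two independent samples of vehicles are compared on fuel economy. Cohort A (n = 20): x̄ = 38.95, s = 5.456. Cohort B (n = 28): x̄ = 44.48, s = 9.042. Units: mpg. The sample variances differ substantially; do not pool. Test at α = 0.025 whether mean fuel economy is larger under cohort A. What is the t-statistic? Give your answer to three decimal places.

-2.634

Let group 1 = cohort A, group 2 = cohort B. H0: μ_1 = μ_2; H1: μ_1 > μ_2 (Welch's two-sample t-test, right-tailed).
t = (x̄_1 − x̄_2)/√(s_1²/n_1 + s_2²/n_2) = (38.95 − 44.48)/√(5.456²/20 + 9.042²/28) = -2.634
Welch–Satterthwaite df ≈ 44.95
p-value = P(T ≥ -2.634) ≈ 0.994
Since p ≈ 0.994 > α = 0.025, fail to reject H0; the data do not provide sufficient evidence against H0.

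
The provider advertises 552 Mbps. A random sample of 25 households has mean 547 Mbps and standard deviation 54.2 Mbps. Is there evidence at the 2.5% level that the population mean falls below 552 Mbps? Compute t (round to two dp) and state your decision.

H0: μ = 552; H1: μ < 552 (one-sample t-test, left-tailed).
t = (x̄ − μ₀)/(s/√n) = (547 − 552)/(54.2/√25) = -0.46
df = n − 1 = 24
p-value = P(T ≤ -0.46) ≈ 0.324
Since p ≈ 0.324 > α = 0.025, fail to reject H0; the data do not provide sufficient evidence against H0.

t = -0.46; fail to reject H0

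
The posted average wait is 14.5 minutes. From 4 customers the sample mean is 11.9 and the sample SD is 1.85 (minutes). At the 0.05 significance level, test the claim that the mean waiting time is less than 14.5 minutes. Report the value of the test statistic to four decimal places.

H0: μ = 14.5; H1: μ < 14.5 (one-sample t-test, left-tailed).
t = (x̄ − μ₀)/(s/√n) = (11.9 − 14.5)/(1.85/√4) = -2.8108
df = n − 1 = 3
p-value = P(T ≤ -2.8108) ≈ 0.034
Since p ≈ 0.034 < α = 0.05, reject H0; the data support H1.

-2.8108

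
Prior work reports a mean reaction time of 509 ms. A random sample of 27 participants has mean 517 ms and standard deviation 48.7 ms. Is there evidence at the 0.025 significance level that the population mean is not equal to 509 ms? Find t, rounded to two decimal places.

H0: μ = 509; H1: μ ≠ 509 (one-sample t-test, two-sided).
t = (x̄ − μ₀)/(s/√n) = (517 − 509)/(48.7/√27) = 0.85
df = n − 1 = 26
Two-sided p-value ≈ 0.401
Since p ≈ 0.401 > α = 0.025, fail to reject H0; the data do not provide sufficient evidence against H0.

0.85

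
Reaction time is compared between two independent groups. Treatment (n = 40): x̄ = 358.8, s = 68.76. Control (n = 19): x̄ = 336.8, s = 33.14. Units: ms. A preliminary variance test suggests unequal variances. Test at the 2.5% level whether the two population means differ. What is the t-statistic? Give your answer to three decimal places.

Let group 1 = treatment, group 2 = control. H0: μ_1 = μ_2; H1: μ_1 ≠ μ_2 (Welch's two-sample t-test, two-sided).
t = (x̄_1 − x̄_2)/√(s_1²/n_1 + s_2²/n_2) = (358.8 − 336.8)/√(68.76²/40 + 33.14²/19) = 1.658
Welch–Satterthwaite df ≈ 56.96
Two-sided p-value ≈ 0.1028
Since p ≈ 0.1028 > α = 0.025, fail to reject H0; the data do not provide sufficient evidence against H0.

1.658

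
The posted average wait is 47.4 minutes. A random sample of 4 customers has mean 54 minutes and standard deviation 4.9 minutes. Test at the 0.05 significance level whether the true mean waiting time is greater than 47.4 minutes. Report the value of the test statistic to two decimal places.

2.69

H0: μ = 47.4; H1: μ > 47.4 (one-sample t-test, right-tailed).
t = (x̄ − μ₀)/(s/√n) = (54 − 47.4)/(4.9/√4) = 2.69
df = n − 1 = 3
p-value = P(T ≥ 2.69) ≈ 0.0371
Since p ≈ 0.0371 < α = 0.05, reject H0; the data support H1.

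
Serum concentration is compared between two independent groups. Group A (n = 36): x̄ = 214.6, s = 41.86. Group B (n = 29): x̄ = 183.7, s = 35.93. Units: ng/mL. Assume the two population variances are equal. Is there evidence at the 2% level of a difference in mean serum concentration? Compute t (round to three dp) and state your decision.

t = 3.148; reject H0

Let group 1 = group A, group 2 = group B. H0: μ_1 = μ_2; H1: μ_1 ≠ μ_2 (two-sample pooled-variance t-test, two-sided).
s_p² = [(36−1)·41.86² + (29−1)·35.93²]/(36+29−2) = 1547.24
t = (214.6 − 183.7)/√[1547.24·(1/36 + 1/29)] = 3.148
df = n₁ + n₂ − 2 = 63
Two-sided p-value ≈ 0.003
Since p ≈ 0.003 < α = 0.02, reject H0; the data support H1.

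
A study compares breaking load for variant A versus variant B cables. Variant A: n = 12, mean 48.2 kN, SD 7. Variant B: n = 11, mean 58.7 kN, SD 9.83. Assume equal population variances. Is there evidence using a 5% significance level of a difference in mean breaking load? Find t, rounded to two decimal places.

-2.97

Let group 1 = variant A, group 2 = variant B. H0: μ_1 = μ_2; H1: μ_1 ≠ μ_2 (two-sample pooled-variance t-test, two-sided).
s_p² = [(12−1)·7² + (11−1)·9.83²]/(12+11−2) = 71.6804
t = (48.2 − 58.7)/√[71.6804·(1/12 + 1/11)] = -2.97
df = n₁ + n₂ − 2 = 21
Two-sided p-value ≈ 0.007
Since p ≈ 0.007 < α = 0.05, reject H0; the data support H1.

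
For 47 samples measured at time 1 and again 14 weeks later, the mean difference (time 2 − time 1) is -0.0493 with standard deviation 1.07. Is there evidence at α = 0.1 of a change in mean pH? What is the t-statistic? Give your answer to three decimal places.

H0: μ_d = 0; H1: μ_d ≠ 0 (paired t-test on the differences, two-sided).
t = d̄/(s_d/√n) = -0.0493/(1.07/√47) = -0.316
df = n − 1 = 46
Two-sided p-value ≈ 0.7535
Since p ≈ 0.7535 > α = 0.1, fail to reject H0; the evidence is not statistically significant.

-0.316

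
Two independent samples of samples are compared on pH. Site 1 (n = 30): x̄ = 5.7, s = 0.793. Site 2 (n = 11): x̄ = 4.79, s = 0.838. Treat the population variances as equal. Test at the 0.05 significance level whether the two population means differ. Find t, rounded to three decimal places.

3.208

Let group 1 = site 1, group 2 = site 2. H0: μ_1 = μ_2; H1: μ_1 ≠ μ_2 (two-sample pooled-variance t-test, two-sided).
s_p² = [(30−1)·0.793² + (11−1)·0.838²]/(30+11−2) = 0.647668
t = (5.7 − 4.79)/√[0.647668·(1/30 + 1/11)] = 3.208
df = n₁ + n₂ − 2 = 39
Two-sided p-value ≈ 0.003
Since p ≈ 0.003 < α = 0.05, reject H0; the evidence is statistically significant.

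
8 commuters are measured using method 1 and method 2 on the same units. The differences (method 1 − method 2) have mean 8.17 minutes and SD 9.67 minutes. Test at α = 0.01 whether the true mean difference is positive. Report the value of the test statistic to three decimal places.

H0: μ_d = 0; H1: μ_d > 0 (paired t-test on the differences, right-tailed).
t = d̄/(s_d/√n) = 8.17/(9.67/√8) = 2.390
df = n − 1 = 7
p-value = P(T ≥ 2.390) ≈ 0.024
Since p ≈ 0.024 > α = 0.01, fail to reject H0; the data do not provide sufficient evidence against H0.

2.390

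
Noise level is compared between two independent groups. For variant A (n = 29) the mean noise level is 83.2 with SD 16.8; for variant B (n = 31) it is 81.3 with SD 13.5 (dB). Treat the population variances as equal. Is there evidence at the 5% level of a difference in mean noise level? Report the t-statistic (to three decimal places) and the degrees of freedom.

Let group 1 = variant A, group 2 = variant B. H0: μ_1 = μ_2; H1: μ_1 ≠ μ_2 (two-sample pooled-variance t-test, two-sided).
s_p² = [(29−1)·16.8² + (31−1)·13.5²]/(29+31−2) = 230.521
t = (83.2 − 81.3)/√[230.521·(1/29 + 1/31)] = 0.484
df = n₁ + n₂ − 2 = 58
Two-sided p-value ≈ 0.6299
Since p ≈ 0.6299 > α = 0.05, fail to reject H0; the data do not provide sufficient evidence against H0.

t = 0.484, df = 58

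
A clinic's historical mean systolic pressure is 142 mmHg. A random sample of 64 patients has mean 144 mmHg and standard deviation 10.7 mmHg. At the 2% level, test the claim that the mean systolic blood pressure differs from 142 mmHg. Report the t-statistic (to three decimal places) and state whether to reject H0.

t = 1.495; fail to reject H0

H0: μ = 142; H1: μ ≠ 142 (one-sample t-test, two-sided).
t = (x̄ − μ₀)/(s/√n) = (144 − 142)/(10.7/√64) = 1.495
df = n − 1 = 63
Two-sided p-value ≈ 0.140
Since p ≈ 0.140 > α = 0.02, fail to reject H0; the data do not provide sufficient evidence against H0.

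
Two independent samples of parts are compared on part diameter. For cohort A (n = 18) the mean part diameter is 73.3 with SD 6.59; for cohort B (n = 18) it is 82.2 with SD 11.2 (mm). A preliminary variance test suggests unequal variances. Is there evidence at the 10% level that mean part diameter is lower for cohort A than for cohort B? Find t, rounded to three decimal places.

-2.906

Let group 1 = cohort A, group 2 = cohort B. H0: μ_1 = μ_2; H1: μ_1 < μ_2 (Welch's two-sample t-test, left-tailed).
t = (x̄_1 − x̄_2)/√(s_1²/n_1 + s_2²/n_2) = (73.3 − 82.2)/√(6.59²/18 + 11.2²/18) = -2.906
Welch–Satterthwaite df ≈ 27.51
p-value = P(T ≤ -2.906) ≈ 0.004
Since p ≈ 0.004 < α = 0.1, reject H0; the data support H1.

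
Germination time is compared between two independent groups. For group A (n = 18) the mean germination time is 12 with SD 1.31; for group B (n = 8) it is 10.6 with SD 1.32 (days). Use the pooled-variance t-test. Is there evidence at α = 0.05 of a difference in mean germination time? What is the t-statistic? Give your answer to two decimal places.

Let group 1 = group A, group 2 = group B. H0: μ_1 = μ_2; H1: μ_1 ≠ μ_2 (two-sample pooled-variance t-test, two-sided).
s_p² = [(18−1)·1.31² + (8−1)·1.32²]/(18+8−2) = 1.72377
t = (12 − 10.6)/√[1.72377·(1/18 + 1/8)] = 2.51
df = n₁ + n₂ − 2 = 24
Two-sided p-value ≈ 0.019
Since p ≈ 0.019 < α = 0.05, reject H0; the evidence is statistically significant.

2.51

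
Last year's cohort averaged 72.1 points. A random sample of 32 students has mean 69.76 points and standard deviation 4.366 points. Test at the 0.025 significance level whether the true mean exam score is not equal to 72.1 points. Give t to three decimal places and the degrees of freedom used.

H0: μ = 72.1; H1: μ ≠ 72.1 (one-sample t-test, two-sided).
t = (x̄ − μ₀)/(s/√n) = (69.76 − 72.1)/(4.366/√32) = -3.032
df = n − 1 = 31
Two-sided p-value ≈ 0.0049
Since p ≈ 0.0049 < α = 0.025, reject H0; the evidence is statistically significant.

t = -3.032, df = 31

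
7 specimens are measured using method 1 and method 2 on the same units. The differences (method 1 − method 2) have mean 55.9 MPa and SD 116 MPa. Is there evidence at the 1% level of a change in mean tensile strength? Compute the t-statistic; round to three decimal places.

H0: μ_d = 0; H1: μ_d ≠ 0 (paired t-test on the differences, two-sided).
t = d̄/(s_d/√n) = 55.9/(116/√7) = 1.275
df = n − 1 = 6
Two-sided p-value ≈ 0.249
Since p ≈ 0.249 > α = 0.01, fail to reject H0; the data do not provide sufficient evidence against H0.

1.275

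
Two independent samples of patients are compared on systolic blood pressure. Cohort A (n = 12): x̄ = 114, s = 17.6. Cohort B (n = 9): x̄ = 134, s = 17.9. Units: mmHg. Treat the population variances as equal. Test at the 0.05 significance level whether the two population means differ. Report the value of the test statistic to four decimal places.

Let group 1 = cohort A, group 2 = cohort B. H0: μ_1 = μ_2; H1: μ_1 ≠ μ_2 (two-sample pooled-variance t-test, two-sided).
s_p² = [(12−1)·17.6² + (9−1)·17.9²]/(12+9−2) = 314.244
t = (114 − 134)/√[314.244·(1/12 + 1/9)] = -2.5586
df = n₁ + n₂ − 2 = 19
Two-sided p-value ≈ 0.0192
Since p ≈ 0.0192 < α = 0.05, reject H0; the data support H1.

-2.5586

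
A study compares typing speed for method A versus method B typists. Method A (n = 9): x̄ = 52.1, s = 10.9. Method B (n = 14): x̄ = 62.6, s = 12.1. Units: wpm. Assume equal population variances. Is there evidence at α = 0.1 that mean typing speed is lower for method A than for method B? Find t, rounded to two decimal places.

-2.11

Let group 1 = method A, group 2 = method B. H0: μ_1 = μ_2; H1: μ_1 < μ_2 (two-sample pooled-variance t-test, left-tailed).
s_p² = [(9−1)·10.9² + (14−1)·12.1²]/(9+14−2) = 135.896
t = (52.1 − 62.6)/√[135.896·(1/9 + 1/14)] = -2.11
df = n₁ + n₂ − 2 = 21
p-value = P(T ≤ -2.11) ≈ 0.024
Since p ≈ 0.024 < α = 0.1, reject H0; the data support H1.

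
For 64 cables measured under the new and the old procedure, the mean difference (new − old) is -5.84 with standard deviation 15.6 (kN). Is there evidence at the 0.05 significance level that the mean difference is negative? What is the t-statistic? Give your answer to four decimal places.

H0: μ_d = 0; H1: μ_d < 0 (paired t-test on the differences, left-tailed).
t = d̄/(s_d/√n) = -5.84/(15.6/√64) = -2.9949
df = n − 1 = 63
p-value = P(T ≤ -2.9949) ≈ 0.0020
Since p ≈ 0.0020 < α = 0.05, reject H0; the evidence is statistically significant.

-2.9949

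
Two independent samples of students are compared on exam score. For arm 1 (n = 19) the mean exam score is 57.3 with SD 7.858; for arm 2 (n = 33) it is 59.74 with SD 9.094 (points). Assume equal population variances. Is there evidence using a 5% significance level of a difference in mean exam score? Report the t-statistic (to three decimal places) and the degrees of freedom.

t = -0.977, df = 50

Let group 1 = arm 1, group 2 = arm 2. H0: μ_1 = μ_2; H1: μ_1 ≠ μ_2 (two-sample pooled-variance t-test, two-sided).
s_p² = [(19−1)·7.858² + (33−1)·9.094²]/(19+33−2) = 75.1579
t = (57.3 − 59.74)/√[75.1579·(1/19 + 1/33)] = -0.977
df = n₁ + n₂ − 2 = 50
Two-sided p-value ≈ 0.3331
Since p ≈ 0.3331 > α = 0.05, fail to reject H0; the evidence is not statistically significant.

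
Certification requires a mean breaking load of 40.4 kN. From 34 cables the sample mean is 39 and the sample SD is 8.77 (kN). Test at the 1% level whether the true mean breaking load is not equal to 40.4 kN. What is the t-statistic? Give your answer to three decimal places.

-0.931

H0: μ = 40.4; H1: μ ≠ 40.4 (one-sample t-test, two-sided).
t = (x̄ − μ₀)/(s/√n) = (39 − 40.4)/(8.77/√34) = -0.931
df = n − 1 = 33
Two-sided p-value ≈ 0.359
Since p ≈ 0.359 > α = 0.01, fail to reject H0; the evidence is not statistically significant.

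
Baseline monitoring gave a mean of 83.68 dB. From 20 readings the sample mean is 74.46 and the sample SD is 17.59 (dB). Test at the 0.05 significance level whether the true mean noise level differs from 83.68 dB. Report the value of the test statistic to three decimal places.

H0: μ = 83.68; H1: μ ≠ 83.68 (one-sample t-test, two-sided).
t = (x̄ − μ₀)/(s/√n) = (74.46 − 83.68)/(17.59/√20) = -2.344
df = n − 1 = 19
Two-sided p-value ≈ 0.0301
Since p ≈ 0.0301 < α = 0.05, reject H0; the data support H1.

-2.344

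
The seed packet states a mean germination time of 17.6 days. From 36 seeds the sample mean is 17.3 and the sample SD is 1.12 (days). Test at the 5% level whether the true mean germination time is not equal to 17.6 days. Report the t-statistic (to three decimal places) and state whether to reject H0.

H0: μ = 17.6; H1: μ ≠ 17.6 (one-sample t-test, two-sided).
t = (x̄ − μ₀)/(s/√n) = (17.3 − 17.6)/(1.12/√36) = -1.607
df = n − 1 = 35
Two-sided p-value ≈ 0.1170
Since p ≈ 0.1170 > α = 0.05, fail to reject H0; the data do not provide sufficient evidence against H0.

t = -1.607; fail to reject H0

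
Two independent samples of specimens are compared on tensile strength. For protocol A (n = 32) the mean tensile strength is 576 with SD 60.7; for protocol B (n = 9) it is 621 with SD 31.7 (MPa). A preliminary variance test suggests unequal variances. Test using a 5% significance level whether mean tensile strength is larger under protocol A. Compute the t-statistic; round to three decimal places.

Let group 1 = protocol A, group 2 = protocol B. H0: μ_1 = μ_2; H1: μ_1 > μ_2 (Welch's two-sample t-test, right-tailed).
t = (x̄_1 − x̄_2)/√(s_1²/n_1 + s_2²/n_2) = (576 − 621)/√(60.7²/32 + 31.7²/9) = -2.988
Welch–Satterthwaite df ≈ 25.90
p-value = P(T ≥ -2.988) ≈ 0.997
Since p ≈ 0.997 > α = 0.05, fail to reject H0; the data do not provide sufficient evidence against H0.

-2.988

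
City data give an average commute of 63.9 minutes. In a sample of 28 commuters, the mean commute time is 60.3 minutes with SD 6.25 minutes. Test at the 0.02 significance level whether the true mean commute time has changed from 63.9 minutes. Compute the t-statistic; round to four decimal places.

H0: μ = 63.9; H1: μ ≠ 63.9 (one-sample t-test, two-sided).
t = (x̄ − μ₀)/(s/√n) = (60.3 − 63.9)/(6.25/√28) = -3.0479
df = n − 1 = 27
Two-sided p-value ≈ 0.005
Since p ≈ 0.005 < α = 0.02, reject H0; the evidence is statistically significant.

-3.0479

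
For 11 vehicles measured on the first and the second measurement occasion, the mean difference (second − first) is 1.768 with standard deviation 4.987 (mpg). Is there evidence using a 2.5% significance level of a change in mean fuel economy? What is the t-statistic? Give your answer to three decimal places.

1.176

H0: μ_d = 0; H1: μ_d ≠ 0 (paired t-test on the differences, two-sided).
t = d̄/(s_d/√n) = 1.768/(4.987/√11) = 1.176
df = n − 1 = 10
Two-sided p-value ≈ 0.267
Since p ≈ 0.267 > α = 0.025, fail to reject H0; the data do not provide sufficient evidence against H0.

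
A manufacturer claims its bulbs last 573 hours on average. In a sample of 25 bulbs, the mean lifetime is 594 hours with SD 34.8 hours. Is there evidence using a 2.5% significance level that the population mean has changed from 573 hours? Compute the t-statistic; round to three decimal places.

H0: μ = 573; H1: μ ≠ 573 (one-sample t-test, two-sided).
t = (x̄ − μ₀)/(s/√n) = (594 − 573)/(34.8/√25) = 3.017
df = n − 1 = 24
Two-sided p-value ≈ 0.0060
Since p ≈ 0.0060 < α = 0.025, reject H0; the data support H1.

3.017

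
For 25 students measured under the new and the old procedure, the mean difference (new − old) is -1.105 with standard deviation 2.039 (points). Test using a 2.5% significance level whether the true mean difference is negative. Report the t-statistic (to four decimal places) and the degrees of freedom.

t = -2.7097, df = 24

H0: μ_d = 0; H1: μ_d < 0 (paired t-test on the differences, left-tailed).
t = d̄/(s_d/√n) = -1.105/(2.039/√25) = -2.7097
df = n − 1 = 24
p-value = P(T ≤ -2.7097) ≈ 0.006
Since p ≈ 0.006 < α = 0.025, reject H0; the evidence is statistically significant.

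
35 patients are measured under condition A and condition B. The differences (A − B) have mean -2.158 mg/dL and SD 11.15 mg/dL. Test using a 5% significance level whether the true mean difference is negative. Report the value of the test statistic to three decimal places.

H0: μ_d = 0; H1: μ_d < 0 (paired t-test on the differences, left-tailed).
t = d̄/(s_d/√n) = -2.158/(11.15/√35) = -1.145
df = n − 1 = 34
p-value = P(T ≤ -1.145) ≈ 0.130
Since p ≈ 0.130 > α = 0.05, fail to reject H0; the evidence is not statistically significant.

-1.145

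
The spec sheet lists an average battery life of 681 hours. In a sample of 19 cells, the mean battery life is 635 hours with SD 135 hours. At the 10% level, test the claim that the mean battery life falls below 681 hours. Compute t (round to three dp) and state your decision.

H0: μ = 681; H1: μ < 681 (one-sample t-test, left-tailed).
t = (x̄ − μ₀)/(s/√n) = (635 − 681)/(135/√19) = -1.485
df = n − 1 = 18
p-value = P(T ≤ -1.485) ≈ 0.077
Since p ≈ 0.077 < α = 0.1, reject H0; the data support H1.

t = -1.485; reject H0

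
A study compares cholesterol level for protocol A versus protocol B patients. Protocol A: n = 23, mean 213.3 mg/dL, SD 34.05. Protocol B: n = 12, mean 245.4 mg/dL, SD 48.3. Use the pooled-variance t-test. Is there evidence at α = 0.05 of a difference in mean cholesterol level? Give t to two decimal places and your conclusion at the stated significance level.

Let group 1 = protocol A, group 2 = protocol B. H0: μ_1 = μ_2; H1: μ_1 ≠ μ_2 (two-sample pooled-variance t-test, two-sided).
s_p² = [(23−1)·34.05² + (12−1)·48.3²]/(23+12−2) = 1550.56
t = (213.3 − 245.4)/√[1550.56·(1/23 + 1/12)] = -2.29
df = n₁ + n₂ − 2 = 33
Two-sided p-value ≈ 0.029
Since p ≈ 0.029 < α = 0.05, reject H0; the evidence is statistically significant.

t = -2.29; reject H0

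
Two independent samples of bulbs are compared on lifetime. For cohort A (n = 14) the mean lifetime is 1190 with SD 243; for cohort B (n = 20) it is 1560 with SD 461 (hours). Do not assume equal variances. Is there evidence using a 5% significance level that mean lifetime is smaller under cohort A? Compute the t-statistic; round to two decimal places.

-3.04

Let group 1 = cohort A, group 2 = cohort B. H0: μ_1 = μ_2; H1: μ_1 < μ_2 (Welch's two-sample t-test, left-tailed).
t = (x̄_1 − x̄_2)/√(s_1²/n_1 + s_2²/n_2) = (1190 − 1560)/√(243²/14 + 461²/20) = -3.04
Welch–Satterthwaite df ≈ 30.14
p-value = P(T ≤ -3.04) ≈ 0.0024
Since p ≈ 0.0024 < α = 0.05, reject H0; the data support H1.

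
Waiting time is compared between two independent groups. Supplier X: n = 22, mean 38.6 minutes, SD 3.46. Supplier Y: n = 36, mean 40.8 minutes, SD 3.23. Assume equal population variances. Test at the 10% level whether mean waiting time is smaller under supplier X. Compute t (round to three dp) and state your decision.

Let group 1 = supplier X, group 2 = supplier Y. H0: μ_1 = μ_2; H1: μ_1 < μ_2 (two-sample pooled-variance t-test, left-tailed).
s_p² = [(22−1)·3.46² + (36−1)·3.23²]/(22+36−2) = 11.0099
t = (38.6 − 40.8)/√[11.0099·(1/22 + 1/36)] = -2.450
df = n₁ + n₂ − 2 = 56
p-value = P(T ≤ -2.450) ≈ 0.0087
Since p ≈ 0.0087 < α = 0.1, reject H0; the data support H1.

t = -2.450; reject H0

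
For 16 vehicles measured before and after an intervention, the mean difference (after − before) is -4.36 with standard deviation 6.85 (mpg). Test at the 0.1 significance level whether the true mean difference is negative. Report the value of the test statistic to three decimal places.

-2.546

H0: μ_d = 0; H1: μ_d < 0 (paired t-test on the differences, left-tailed).
t = d̄/(s_d/√n) = -4.36/(6.85/√16) = -2.546
df = n − 1 = 15
p-value = P(T ≤ -2.546) ≈ 0.011
Since p ≈ 0.011 < α = 0.1, reject H0; the evidence is statistically significant.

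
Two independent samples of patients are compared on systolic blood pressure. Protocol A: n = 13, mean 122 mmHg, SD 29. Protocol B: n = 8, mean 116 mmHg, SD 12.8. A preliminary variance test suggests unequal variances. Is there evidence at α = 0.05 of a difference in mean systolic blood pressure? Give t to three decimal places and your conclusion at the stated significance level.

Let group 1 = protocol A, group 2 = protocol B. H0: μ_1 = μ_2; H1: μ_1 ≠ μ_2 (Welch's two-sample t-test, two-sided).
t = (x̄_1 − x̄_2)/√(s_1²/n_1 + s_2²/n_2) = (122 − 116)/√(29²/13 + 12.8²/8) = 0.650
Welch–Satterthwaite df ≈ 17.75
Two-sided p-value ≈ 0.5239
Since p ≈ 0.5239 > α = 0.05, fail to reject H0; the data do not provide sufficient evidence against H0.

t = 0.650; fail to reject H0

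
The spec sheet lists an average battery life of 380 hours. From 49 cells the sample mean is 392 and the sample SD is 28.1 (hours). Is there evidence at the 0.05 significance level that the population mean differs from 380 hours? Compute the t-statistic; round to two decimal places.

H0: μ = 380; H1: μ ≠ 380 (one-sample t-test, two-sided).
t = (x̄ − μ₀)/(s/√n) = (392 − 380)/(28.1/√49) = 2.99
df = n − 1 = 48
Two-sided p-value ≈ 0.004
Since p ≈ 0.004 < α = 0.05, reject H0; the data support H1.

2.99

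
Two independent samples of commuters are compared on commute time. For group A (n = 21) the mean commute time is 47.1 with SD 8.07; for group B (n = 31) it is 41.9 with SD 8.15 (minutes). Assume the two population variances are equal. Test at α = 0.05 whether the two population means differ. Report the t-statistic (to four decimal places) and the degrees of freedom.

t = 2.2664, df = 50

Let group 1 = group A, group 2 = group B. H0: μ_1 = μ_2; H1: μ_1 ≠ μ_2 (two-sample pooled-variance t-test, two-sided).
s_p² = [(21−1)·8.07² + (31−1)·8.15²]/(21+31−2) = 65.9035
t = (47.1 − 41.9)/√[65.9035·(1/21 + 1/31)] = 2.2664
df = n₁ + n₂ − 2 = 50
Two-sided p-value ≈ 0.028
Since p ≈ 0.028 < α = 0.05, reject H0; the evidence is statistically significant.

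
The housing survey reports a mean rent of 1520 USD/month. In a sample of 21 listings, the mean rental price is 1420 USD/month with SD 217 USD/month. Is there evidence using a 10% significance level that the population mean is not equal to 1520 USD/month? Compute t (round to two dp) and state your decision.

t = -2.11; reject H0

H0: μ = 1520; H1: μ ≠ 1520 (one-sample t-test, two-sided).
t = (x̄ − μ₀)/(s/√n) = (1420 − 1520)/(217/√21) = -2.11
df = n − 1 = 20
Two-sided p-value ≈ 0.0475
Since p ≈ 0.0475 < α = 0.1, reject H0; the data support H1.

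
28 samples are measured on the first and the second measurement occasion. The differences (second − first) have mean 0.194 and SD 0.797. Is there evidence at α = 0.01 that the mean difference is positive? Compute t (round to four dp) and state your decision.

t = 1.2880; fail to reject H0

H0: μ_d = 0; H1: μ_d > 0 (paired t-test on the differences, right-tailed).
t = d̄/(s_d/√n) = 0.194/(0.797/√28) = 1.2880
df = n − 1 = 27
p-value = P(T ≥ 1.2880) ≈ 0.104
Since p ≈ 0.104 > α = 0.01, fail to reject H0; the data do not provide sufficient evidence against H0.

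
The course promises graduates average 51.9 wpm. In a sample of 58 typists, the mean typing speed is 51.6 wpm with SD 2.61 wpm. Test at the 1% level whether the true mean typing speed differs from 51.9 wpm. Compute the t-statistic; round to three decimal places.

-0.875

H0: μ = 51.9; H1: μ ≠ 51.9 (one-sample t-test, two-sided).
t = (x̄ − μ₀)/(s/√n) = (51.6 − 51.9)/(2.61/√58) = -0.875
df = n − 1 = 57
Two-sided p-value ≈ 0.385
Since p ≈ 0.385 > α = 0.01, fail to reject H0; the evidence is not statistically significant.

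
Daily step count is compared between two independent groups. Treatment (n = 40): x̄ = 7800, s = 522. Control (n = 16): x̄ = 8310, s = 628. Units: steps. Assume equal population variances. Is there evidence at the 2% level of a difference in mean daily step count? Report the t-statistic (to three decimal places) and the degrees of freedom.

Let group 1 = treatment, group 2 = control. H0: μ_1 = μ_2; H1: μ_1 ≠ μ_2 (two-sample pooled-variance t-test, two-sided).
s_p² = [(40−1)·522² + (16−1)·628²]/(40+16−2) = 306345
t = (7800 − 8310)/√[306345·(1/40 + 1/16)] = -3.115
df = n₁ + n₂ − 2 = 54
Two-sided p-value ≈ 0.003
Since p ≈ 0.003 < α = 0.02, reject H0; the data support H1.

t = -3.115, df = 54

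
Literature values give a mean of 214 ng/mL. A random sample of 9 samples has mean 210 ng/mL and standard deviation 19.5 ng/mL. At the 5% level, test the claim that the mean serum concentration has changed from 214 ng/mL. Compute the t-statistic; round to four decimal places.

H0: μ = 214; H1: μ ≠ 214 (one-sample t-test, two-sided).
t = (x̄ − μ₀)/(s/√n) = (210 − 214)/(19.5/√9) = -0.6154
df = n − 1 = 8
Two-sided p-value ≈ 0.555
Since p ≈ 0.555 > α = 0.05, fail to reject H0; the data do not provide sufficient evidence against H0.

-0.6154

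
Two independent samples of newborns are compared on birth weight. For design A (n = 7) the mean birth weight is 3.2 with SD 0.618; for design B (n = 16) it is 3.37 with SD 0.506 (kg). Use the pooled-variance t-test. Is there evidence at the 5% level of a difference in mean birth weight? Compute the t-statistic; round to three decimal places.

Let group 1 = design A, group 2 = design B. H0: μ_1 = μ_2; H1: μ_1 ≠ μ_2 (two-sample pooled-variance t-test, two-sided).
s_p² = [(7−1)·0.618² + (16−1)·0.506²]/(7+16−2) = 0.292004
t = (3.2 − 3.37)/√[0.292004·(1/7 + 1/16)] = -0.694
df = n₁ + n₂ − 2 = 21
Two-sided p-value ≈ 0.4952
Since p ≈ 0.4952 > α = 0.05, fail to reject H0; the evidence is not statistically significant.

-0.694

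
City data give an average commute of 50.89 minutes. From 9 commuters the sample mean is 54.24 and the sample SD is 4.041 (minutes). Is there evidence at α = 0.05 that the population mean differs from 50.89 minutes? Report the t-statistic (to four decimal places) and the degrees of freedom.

H0: μ = 50.89; H1: μ ≠ 50.89 (one-sample t-test, two-sided).
t = (x̄ − μ₀)/(s/√n) = (54.24 − 50.89)/(4.041/√9) = 2.4870
df = n − 1 = 8
Two-sided p-value ≈ 0.0377
Since p ≈ 0.0377 < α = 0.05, reject H0; the data support H1.

t = 2.4870, df = 8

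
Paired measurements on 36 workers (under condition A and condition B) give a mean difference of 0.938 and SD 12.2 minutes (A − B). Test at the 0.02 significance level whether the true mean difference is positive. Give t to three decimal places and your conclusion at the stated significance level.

H0: μ_d = 0; H1: μ_d > 0 (paired t-test on the differences, right-tailed).
t = d̄/(s_d/√n) = 0.938/(12.2/√36) = 0.461
df = n − 1 = 35
p-value = P(T ≥ 0.461) ≈ 0.324
Since p ≈ 0.324 > α = 0.02, fail to reject H0; the data do not provide sufficient evidence against H0.

t = 0.461; fail to reject H0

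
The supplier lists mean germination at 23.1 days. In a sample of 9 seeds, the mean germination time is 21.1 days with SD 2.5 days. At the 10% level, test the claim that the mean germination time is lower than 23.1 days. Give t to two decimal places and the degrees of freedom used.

H0: μ = 23.1; H1: μ < 23.1 (one-sample t-test, left-tailed).
t = (x̄ − μ₀)/(s/√n) = (21.1 − 23.1)/(2.5/√9) = -2.40
df = n − 1 = 8
p-value = P(T ≤ -2.40) ≈ 0.022
Since p ≈ 0.022 < α = 0.1, reject H0; the evidence is statistically significant.

t = -2.40, df = 8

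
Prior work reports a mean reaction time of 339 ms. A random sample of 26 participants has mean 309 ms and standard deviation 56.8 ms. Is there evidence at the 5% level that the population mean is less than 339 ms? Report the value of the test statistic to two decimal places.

-2.69

H0: μ = 339; H1: μ < 339 (one-sample t-test, left-tailed).
t = (x̄ − μ₀)/(s/√n) = (309 − 339)/(56.8/√26) = -2.69
df = n − 1 = 25
p-value = P(T ≤ -2.69) ≈ 0.0062
Since p ≈ 0.0062 < α = 0.05, reject H0; the evidence is statistically significant.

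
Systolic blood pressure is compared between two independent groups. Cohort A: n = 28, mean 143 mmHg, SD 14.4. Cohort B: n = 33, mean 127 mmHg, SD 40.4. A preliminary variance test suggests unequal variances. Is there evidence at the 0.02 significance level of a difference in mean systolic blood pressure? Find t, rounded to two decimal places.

Let group 1 = cohort A, group 2 = cohort B. H0: μ_1 = μ_2; H1: μ_1 ≠ μ_2 (Welch's two-sample t-test, two-sided).
t = (x̄_1 − x̄_2)/√(s_1²/n_1 + s_2²/n_2) = (143 − 127)/√(14.4²/28 + 40.4²/33) = 2.12
Welch–Satterthwaite df ≈ 41.21
Two-sided p-value ≈ 0.0399
Since p ≈ 0.0399 > α = 0.02, fail to reject H0; the data do not provide sufficient evidence against H0.

2.12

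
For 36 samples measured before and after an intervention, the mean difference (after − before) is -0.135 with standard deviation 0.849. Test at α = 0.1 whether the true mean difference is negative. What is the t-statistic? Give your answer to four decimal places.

H0: μ_d = 0; H1: μ_d < 0 (paired t-test on the differences, left-tailed).
t = d̄/(s_d/√n) = -0.135/(0.849/√36) = -0.9541
df = n − 1 = 35
p-value = P(T ≤ -0.9541) ≈ 0.1733
Since p ≈ 0.1733 > α = 0.1, fail to reject H0; the data do not provide sufficient evidence against H0.

-0.9541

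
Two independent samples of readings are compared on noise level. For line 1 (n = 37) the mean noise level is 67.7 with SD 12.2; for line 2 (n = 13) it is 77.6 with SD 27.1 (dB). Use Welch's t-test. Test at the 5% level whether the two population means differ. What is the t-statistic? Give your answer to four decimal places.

Let group 1 = line 1, group 2 = line 2. H0: μ_1 = μ_2; H1: μ_1 ≠ μ_2 (Welch's two-sample t-test, two-sided).
t = (x̄_1 − x̄_2)/√(s_1²/n_1 + s_2²/n_2) = (67.7 − 77.6)/√(12.2²/37 + 27.1²/13) = -1.2726
Welch–Satterthwaite df ≈ 13.75
Two-sided p-value ≈ 0.224
Since p ≈ 0.224 > α = 0.05, fail to reject H0; the data do not provide sufficient evidence against H0.

-1.2726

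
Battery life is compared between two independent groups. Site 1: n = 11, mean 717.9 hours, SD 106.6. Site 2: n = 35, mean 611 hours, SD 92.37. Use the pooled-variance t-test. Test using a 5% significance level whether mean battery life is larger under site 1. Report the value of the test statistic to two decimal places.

Let group 1 = site 1, group 2 = site 2. H0: μ_1 = μ_2; H1: μ_1 > μ_2 (two-sample pooled-variance t-test, right-tailed).
s_p² = [(11−1)·106.6² + (35−1)·92.37²]/(11+35−2) = 9175.7
t = (717.9 − 611)/√[9175.7·(1/11 + 1/35)] = 3.23
df = n₁ + n₂ − 2 = 44
p-value = P(T ≥ 3.23) ≈ 0.0012
Since p ≈ 0.0012 < α = 0.05, reject H0; the evidence is statistically significant.

3.23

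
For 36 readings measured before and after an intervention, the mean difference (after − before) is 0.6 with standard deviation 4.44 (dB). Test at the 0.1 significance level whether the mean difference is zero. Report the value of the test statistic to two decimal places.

H0: μ_d = 0; H1: μ_d ≠ 0 (paired t-test on the differences, two-sided).
t = d̄/(s_d/√n) = 0.6/(4.44/√36) = 0.81
df = n − 1 = 35
Two-sided p-value ≈ 0.4230
Since p ≈ 0.4230 > α = 0.1, fail to reject H0; the evidence is not statistically significant.

0.81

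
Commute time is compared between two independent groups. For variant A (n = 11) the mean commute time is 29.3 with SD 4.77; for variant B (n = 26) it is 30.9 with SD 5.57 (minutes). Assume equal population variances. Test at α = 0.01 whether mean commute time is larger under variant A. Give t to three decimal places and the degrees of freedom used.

t = -0.831, df = 35

Let group 1 = variant A, group 2 = variant B. H0: μ_1 = μ_2; H1: μ_1 > μ_2 (two-sample pooled-variance t-test, right-tailed).
s_p² = [(11−1)·4.77² + (26−1)·5.57²]/(11+26−2) = 28.6615
t = (29.3 − 30.9)/√[28.6615·(1/11 + 1/26)] = -0.831
df = n₁ + n₂ − 2 = 35
p-value = P(T ≥ -0.831) ≈ 0.794
Since p ≈ 0.794 > α = 0.01, fail to reject H0; the data do not provide sufficient evidence against H0.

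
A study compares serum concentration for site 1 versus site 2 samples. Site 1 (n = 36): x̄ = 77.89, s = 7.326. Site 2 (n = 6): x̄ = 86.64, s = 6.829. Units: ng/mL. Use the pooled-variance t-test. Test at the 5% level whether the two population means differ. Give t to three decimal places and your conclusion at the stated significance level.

Let group 1 = site 1, group 2 = site 2. H0: μ_1 = μ_2; H1: μ_1 ≠ μ_2 (two-sample pooled-variance t-test, two-sided).
s_p² = [(36−1)·7.326² + (6−1)·6.829²]/(36+6−2) = 52.7909
t = (77.89 − 86.64)/√[52.7909·(1/36 + 1/6)] = -2.731
df = n₁ + n₂ − 2 = 40
Two-sided p-value ≈ 0.009
Since p ≈ 0.009 < α = 0.05, reject H0; the data support H1.

t = -2.731; reject H0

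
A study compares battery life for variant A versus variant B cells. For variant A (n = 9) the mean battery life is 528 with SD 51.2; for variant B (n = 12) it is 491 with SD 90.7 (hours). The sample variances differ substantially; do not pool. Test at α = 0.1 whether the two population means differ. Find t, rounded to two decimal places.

1.18

Let group 1 = variant A, group 2 = variant B. H0: μ_1 = μ_2; H1: μ_1 ≠ μ_2 (Welch's two-sample t-test, two-sided).
t = (x̄_1 − x̄_2)/√(s_1²/n_1 + s_2²/n_2) = (528 − 491)/√(51.2²/9 + 90.7²/12) = 1.18
Welch–Satterthwaite df ≈ 17.89
Two-sided p-value ≈ 0.252
Since p ≈ 0.252 > α = 0.1, fail to reject H0; the evidence is not statistically significant.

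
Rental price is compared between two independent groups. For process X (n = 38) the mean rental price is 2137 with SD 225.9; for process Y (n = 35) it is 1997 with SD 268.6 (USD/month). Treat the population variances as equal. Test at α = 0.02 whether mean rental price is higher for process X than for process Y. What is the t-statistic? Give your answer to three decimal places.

2.417

Let group 1 = process X, group 2 = process Y. H0: μ_1 = μ_2; H1: μ_1 > μ_2 (two-sample pooled-variance t-test, right-tailed).
s_p² = [(38−1)·225.9² + (35−1)·268.6²]/(38+35−2) = 61142.3
t = (2137 − 1997)/√[61142.3·(1/38 + 1/35)] = 2.417
df = n₁ + n₂ − 2 = 71
p-value = P(T ≥ 2.417) ≈ 0.0091
Since p ≈ 0.0091 < α = 0.02, reject H0; the data support H1.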